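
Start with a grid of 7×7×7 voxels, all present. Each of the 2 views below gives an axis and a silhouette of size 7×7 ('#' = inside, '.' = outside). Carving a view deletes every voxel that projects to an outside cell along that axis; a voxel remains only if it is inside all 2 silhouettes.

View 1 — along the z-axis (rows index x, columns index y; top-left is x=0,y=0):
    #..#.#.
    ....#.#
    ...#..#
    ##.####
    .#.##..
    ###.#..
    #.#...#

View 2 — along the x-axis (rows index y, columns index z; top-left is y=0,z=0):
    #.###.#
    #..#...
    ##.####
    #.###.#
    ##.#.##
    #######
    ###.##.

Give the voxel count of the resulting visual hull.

112 voxels

full grid |V| = 343
step 1: project along z, AND mask (23/49) → |grid| = 161
step 2: project along x, AND mask (35/49) → |grid| = 112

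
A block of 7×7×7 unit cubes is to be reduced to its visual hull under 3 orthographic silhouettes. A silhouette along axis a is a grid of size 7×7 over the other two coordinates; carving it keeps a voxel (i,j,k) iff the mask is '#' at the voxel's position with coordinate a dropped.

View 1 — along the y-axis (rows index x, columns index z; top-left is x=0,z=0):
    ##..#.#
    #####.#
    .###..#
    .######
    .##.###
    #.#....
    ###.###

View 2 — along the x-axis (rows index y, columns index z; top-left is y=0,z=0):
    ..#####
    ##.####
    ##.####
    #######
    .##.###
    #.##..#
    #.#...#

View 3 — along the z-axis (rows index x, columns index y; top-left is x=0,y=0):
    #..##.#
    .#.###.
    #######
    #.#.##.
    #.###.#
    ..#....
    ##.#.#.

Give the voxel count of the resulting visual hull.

|visual hull| = 108

initial block: 7^3 = 343
carve view 1 (along y, XZ-mask fill 33/49): 231 voxels remain
carve view 2 (along x, YZ-mask fill 36/49): 171 voxels remain
carve view 3 (along z, XY-mask fill 29/49): 108 voxels remain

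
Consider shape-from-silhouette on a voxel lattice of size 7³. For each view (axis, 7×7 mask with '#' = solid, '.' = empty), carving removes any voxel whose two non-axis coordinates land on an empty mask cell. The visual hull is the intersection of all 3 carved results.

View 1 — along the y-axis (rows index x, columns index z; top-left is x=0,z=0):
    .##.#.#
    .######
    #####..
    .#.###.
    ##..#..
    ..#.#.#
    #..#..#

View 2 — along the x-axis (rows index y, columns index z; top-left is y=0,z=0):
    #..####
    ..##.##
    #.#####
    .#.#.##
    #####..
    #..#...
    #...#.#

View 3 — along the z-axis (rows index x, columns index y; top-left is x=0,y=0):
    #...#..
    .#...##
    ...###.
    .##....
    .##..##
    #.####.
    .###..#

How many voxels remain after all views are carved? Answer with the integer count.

start: 7×7×7 = 343 voxels
step 1: project along y, AND mask (28/49) → |grid| = 196
step 2: project along x, AND mask (29/49) → |grid| = 113
step 3: project along z, AND mask (23/49) → |grid| = 48

48 voxels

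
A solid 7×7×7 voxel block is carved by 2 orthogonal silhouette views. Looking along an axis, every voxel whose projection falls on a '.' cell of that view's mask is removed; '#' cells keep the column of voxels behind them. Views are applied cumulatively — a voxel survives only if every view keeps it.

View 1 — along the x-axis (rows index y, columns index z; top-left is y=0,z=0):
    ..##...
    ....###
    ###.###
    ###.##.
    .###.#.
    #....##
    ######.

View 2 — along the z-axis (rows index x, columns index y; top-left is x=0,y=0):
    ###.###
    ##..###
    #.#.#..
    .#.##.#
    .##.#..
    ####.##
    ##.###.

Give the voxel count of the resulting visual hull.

|visual hull| = 127

before carving: 343 voxels (7×7×7)
  1. axis=0 (YZ plane), |mask|=29  ⇒  voxels=203
  2. axis=2 (XY plane), |mask|=32  ⇒  voxels=127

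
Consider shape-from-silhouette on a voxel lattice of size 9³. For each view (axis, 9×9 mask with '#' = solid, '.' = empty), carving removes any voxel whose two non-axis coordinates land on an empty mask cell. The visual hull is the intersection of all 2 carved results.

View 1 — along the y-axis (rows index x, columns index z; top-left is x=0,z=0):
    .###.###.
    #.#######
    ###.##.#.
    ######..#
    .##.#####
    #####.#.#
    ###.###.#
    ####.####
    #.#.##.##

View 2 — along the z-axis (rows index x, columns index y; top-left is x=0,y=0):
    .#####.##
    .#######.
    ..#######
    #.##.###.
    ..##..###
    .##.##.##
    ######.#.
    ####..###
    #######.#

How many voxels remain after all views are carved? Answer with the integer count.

start: 9×9×9 = 729 voxels
after view 1 [y-axis, 62 of 81 cells solid] → remaining = 558
after view 2 [z-axis, 60 of 81 cells solid] → remaining = 412

remaining voxels: 412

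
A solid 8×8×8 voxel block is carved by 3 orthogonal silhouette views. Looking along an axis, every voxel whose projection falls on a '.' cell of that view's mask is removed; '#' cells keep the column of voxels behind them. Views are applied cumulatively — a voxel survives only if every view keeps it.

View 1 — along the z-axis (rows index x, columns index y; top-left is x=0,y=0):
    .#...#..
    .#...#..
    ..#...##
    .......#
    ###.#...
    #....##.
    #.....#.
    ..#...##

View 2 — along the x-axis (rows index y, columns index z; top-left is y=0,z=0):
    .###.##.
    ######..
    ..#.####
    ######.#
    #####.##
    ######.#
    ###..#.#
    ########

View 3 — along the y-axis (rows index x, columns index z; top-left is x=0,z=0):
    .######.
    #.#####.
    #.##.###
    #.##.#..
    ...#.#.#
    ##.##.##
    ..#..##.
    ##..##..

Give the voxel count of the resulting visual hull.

before carving: 512 voxels (8×8×8)
carve view 1 (along z, XY-mask fill 20/64): 160 voxels remain
carve view 2 (along x, YZ-mask fill 50/64): 120 voxels remain
carve view 3 (along y, XZ-mask fill 38/64): 71 voxels remain

71 voxels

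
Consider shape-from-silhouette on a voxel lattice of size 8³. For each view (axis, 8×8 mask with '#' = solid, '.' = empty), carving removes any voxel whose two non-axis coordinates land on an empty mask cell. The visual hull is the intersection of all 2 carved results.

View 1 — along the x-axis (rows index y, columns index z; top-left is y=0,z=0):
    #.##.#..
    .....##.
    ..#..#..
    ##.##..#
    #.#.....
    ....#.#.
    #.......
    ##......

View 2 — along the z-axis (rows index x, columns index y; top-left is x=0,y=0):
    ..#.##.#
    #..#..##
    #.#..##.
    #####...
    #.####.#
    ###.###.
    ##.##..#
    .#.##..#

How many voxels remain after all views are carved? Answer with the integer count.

initial block: 8^3 = 512
[1] x-view keeps 20 columns → grid now 160
[2] z-view keeps 38 columns → grid now 100

|visual hull| = 100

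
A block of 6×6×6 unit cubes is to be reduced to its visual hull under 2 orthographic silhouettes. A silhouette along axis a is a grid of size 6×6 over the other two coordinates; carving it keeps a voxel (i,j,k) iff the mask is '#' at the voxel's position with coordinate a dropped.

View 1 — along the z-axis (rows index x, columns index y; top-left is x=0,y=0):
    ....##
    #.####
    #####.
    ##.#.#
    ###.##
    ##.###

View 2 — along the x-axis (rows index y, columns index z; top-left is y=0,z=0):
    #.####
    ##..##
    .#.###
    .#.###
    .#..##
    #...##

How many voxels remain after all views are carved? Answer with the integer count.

voxel count = 99

initial block: 6^3 = 216
[1] z-view keeps 26 columns → grid now 156
[2] x-view keeps 23 columns → grid now 99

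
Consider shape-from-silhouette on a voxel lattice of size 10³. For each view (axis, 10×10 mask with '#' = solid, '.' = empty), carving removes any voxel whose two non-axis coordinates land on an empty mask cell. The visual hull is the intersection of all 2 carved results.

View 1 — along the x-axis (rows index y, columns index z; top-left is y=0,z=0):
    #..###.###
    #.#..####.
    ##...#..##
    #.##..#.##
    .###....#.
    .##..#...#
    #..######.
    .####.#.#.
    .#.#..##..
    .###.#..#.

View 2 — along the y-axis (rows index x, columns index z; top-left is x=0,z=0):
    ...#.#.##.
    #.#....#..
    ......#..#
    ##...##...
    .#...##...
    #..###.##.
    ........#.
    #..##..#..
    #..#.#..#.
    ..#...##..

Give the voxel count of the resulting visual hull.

start: 10×10×10 = 1000 voxels
V1 x: intersect with YZ mask (54 set) -- 540 left
V2 y: intersect with XZ mask (34 set) -- 189 left

|visual hull| = 189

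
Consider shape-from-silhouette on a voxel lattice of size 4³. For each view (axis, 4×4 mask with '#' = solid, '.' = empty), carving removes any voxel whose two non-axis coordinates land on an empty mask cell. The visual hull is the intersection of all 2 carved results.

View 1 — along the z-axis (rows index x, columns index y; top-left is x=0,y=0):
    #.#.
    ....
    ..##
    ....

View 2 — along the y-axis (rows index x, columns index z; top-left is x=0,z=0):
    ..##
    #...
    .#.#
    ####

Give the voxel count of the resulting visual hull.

voxel count = 8

before carving: 64 voxels (4×4×4)
step 1: project along z, AND mask (4/16) → |grid| = 16
step 2: project along y, AND mask (9/16) → |grid| = 8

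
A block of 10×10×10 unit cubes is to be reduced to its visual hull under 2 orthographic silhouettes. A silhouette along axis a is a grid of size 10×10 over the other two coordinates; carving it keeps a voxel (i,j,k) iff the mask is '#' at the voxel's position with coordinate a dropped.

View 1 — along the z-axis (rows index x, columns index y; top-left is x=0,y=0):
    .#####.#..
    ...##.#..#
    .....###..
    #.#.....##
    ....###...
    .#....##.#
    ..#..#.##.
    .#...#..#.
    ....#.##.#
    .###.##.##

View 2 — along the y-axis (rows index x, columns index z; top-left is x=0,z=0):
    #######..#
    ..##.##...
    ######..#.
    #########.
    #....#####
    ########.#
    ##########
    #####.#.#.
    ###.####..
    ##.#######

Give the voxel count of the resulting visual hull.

327 voxels

before carving: 1000 voxels (10×10×10)
  1. axis=2 (XY plane), |mask|=42  ⇒  voxels=420
  2. axis=1 (XZ plane), |mask|=76  ⇒  voxels=327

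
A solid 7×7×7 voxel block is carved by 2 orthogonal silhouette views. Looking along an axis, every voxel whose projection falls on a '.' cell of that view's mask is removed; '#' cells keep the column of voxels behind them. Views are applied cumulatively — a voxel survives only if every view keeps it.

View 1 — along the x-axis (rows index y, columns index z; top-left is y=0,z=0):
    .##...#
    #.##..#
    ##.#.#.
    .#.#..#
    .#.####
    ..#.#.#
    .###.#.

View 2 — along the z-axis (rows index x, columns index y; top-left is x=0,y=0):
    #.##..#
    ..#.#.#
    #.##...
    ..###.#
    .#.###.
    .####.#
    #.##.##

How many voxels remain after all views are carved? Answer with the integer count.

full grid |V| = 343
step 1: project along x, AND mask (26/49) → |grid| = 182
step 2: project along z, AND mask (28/49) → |grid| = 105

remaining voxels: 105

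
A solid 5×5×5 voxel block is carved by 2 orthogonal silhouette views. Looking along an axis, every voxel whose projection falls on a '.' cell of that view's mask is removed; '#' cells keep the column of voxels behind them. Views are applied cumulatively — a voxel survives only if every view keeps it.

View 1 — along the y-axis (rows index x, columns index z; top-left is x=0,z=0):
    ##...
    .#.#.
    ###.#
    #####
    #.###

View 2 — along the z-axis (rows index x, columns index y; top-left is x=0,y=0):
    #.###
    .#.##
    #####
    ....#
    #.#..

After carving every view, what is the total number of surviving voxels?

|visual hull| = 47

start: 5×5×5 = 125 voxels
carve view 1 (along y, XZ-mask fill 17/25): 85 voxels remain
carve view 2 (along z, XY-mask fill 15/25): 47 voxels remain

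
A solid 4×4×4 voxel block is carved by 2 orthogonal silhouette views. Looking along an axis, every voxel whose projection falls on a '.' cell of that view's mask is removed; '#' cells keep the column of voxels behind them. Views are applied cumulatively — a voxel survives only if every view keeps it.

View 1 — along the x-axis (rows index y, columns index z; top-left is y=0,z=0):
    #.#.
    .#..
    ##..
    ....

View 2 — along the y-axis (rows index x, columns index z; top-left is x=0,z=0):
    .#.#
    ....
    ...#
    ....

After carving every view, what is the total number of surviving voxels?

|visual hull| = 2

before carving: 64 voxels (4×4×4)
step 1: project along x, AND mask (5/16) → |grid| = 20
step 2: project along y, AND mask (3/16) → |grid| = 2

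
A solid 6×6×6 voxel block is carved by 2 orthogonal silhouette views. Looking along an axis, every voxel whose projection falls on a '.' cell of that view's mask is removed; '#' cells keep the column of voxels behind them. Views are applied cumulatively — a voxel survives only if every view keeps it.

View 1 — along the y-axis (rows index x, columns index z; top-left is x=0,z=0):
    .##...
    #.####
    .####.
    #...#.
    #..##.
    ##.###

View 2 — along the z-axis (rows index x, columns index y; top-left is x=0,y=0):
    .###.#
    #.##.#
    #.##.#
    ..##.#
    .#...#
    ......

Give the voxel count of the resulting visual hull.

voxel count = 56

full grid |V| = 216
V1 y: intersect with XZ mask (21 set) -- 126 left
V2 z: intersect with XY mask (17 set) -- 56 left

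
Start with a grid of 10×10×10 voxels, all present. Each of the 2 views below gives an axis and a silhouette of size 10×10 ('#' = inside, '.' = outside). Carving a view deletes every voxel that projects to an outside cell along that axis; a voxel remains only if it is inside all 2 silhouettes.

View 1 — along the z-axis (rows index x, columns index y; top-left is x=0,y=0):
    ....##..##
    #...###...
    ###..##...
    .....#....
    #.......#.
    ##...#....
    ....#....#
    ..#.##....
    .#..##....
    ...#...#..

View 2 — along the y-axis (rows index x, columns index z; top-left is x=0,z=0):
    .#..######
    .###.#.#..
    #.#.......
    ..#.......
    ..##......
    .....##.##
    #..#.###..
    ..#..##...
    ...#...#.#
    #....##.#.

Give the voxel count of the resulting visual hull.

full grid |V| = 1000
carve view 1 (along z, XY-mask fill 29/100): 290 voxels remain
carve view 2 (along y, XZ-mask fill 36/100): 111 voxels remain

remaining voxels: 111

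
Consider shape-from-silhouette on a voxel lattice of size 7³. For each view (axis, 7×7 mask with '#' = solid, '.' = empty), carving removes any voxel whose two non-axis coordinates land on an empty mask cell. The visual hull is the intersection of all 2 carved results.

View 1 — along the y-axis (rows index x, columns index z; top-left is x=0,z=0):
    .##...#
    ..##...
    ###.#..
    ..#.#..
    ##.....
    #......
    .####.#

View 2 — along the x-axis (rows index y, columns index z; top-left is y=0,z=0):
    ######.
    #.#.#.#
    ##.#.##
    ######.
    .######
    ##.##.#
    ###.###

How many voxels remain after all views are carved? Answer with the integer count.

initial block: 7^3 = 343
  1. axis=1 (XZ plane), |mask|=19  ⇒  voxels=133
  2. axis=0 (YZ plane), |mask|=38  ⇒  voxels=105

voxel count = 105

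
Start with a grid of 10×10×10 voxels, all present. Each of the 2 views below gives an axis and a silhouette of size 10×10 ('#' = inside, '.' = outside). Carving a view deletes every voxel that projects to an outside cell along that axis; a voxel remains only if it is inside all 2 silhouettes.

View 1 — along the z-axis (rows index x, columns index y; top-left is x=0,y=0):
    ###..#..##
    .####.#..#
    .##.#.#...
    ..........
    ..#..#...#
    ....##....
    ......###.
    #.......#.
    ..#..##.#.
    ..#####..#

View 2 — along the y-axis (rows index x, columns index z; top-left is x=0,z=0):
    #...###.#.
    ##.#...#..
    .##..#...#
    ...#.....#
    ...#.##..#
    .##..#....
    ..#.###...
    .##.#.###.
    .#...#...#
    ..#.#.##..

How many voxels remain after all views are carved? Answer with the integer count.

initial block: 10^3 = 1000
step 1: project along z, AND mask (36/100) → |grid| = 360
step 2: project along y, AND mask (39/100) → |grid| = 148

148 voxels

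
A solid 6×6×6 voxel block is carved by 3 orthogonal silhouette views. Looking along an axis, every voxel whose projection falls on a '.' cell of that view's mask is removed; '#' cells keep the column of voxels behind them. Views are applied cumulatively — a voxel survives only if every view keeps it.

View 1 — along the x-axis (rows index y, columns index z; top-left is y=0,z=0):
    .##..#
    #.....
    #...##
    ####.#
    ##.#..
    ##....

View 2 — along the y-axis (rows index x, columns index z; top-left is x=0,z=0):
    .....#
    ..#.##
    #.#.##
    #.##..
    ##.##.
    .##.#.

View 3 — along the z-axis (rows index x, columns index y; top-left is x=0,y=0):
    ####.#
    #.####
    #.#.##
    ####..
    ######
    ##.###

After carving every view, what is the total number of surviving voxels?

40 voxels

initial block: 6^3 = 216
step 1: project along x, AND mask (17/36) → |grid| = 102
step 2: project along y, AND mask (18/36) → |grid| = 48
step 3: project along z, AND mask (29/36) → |grid| = 40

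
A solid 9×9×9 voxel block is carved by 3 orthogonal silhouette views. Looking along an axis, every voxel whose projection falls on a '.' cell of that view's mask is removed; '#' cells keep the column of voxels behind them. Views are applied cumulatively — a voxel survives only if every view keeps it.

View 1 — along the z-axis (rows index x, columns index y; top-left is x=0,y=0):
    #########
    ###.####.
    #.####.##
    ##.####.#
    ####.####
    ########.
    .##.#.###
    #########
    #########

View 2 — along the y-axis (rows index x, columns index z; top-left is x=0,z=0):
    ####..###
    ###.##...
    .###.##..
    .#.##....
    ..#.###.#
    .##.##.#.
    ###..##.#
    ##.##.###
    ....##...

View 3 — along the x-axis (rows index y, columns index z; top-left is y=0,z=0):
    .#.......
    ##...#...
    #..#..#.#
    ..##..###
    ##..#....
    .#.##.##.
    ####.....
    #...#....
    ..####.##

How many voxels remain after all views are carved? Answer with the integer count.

before carving: 729 voxels (9×9×9)
step 1: project along z, AND mask (70/81) → |grid| = 630
step 2: project along y, AND mask (45/81) → |grid| = 351
step 3: project along x, AND mask (33/81) → |grid| = 143

remaining voxels: 143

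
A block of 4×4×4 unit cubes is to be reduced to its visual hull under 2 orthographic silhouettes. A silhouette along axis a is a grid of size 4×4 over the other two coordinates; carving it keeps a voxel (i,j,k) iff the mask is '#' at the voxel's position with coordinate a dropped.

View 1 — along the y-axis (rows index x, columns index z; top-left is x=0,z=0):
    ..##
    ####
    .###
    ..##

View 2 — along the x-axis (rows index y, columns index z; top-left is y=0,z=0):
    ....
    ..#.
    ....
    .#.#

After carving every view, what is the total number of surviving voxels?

start: 4×4×4 = 64 voxels
[1] y-view keeps 11 columns → grid now 44
[2] x-view keeps 3 columns → grid now 10

remaining voxels: 10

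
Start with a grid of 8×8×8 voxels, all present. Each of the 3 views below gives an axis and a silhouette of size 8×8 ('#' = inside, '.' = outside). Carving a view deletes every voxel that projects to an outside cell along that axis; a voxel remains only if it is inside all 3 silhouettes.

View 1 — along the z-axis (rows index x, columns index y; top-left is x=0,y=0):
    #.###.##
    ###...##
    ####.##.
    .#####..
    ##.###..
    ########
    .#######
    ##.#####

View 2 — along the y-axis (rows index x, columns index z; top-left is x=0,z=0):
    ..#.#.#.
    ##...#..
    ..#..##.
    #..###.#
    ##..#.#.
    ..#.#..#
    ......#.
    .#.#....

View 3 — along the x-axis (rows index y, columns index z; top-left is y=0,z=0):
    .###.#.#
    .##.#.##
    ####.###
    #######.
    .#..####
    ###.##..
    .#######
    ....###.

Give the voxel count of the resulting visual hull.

voxel count = 99

start: 8×8×8 = 512 voxels
V1 z: intersect with XY mask (49 set) -- 392 left
V2 y: intersect with XZ mask (24 set) -- 141 left
V3 x: intersect with YZ mask (44 set) -- 99 left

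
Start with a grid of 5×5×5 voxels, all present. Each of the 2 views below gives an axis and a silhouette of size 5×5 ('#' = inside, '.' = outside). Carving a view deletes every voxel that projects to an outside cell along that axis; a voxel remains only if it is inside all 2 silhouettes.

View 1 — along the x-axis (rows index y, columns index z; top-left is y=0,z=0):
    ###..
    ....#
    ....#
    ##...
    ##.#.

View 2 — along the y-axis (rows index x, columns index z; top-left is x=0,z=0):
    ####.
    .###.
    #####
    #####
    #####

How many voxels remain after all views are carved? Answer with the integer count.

before carving: 125 voxels (5×5×5)
  1. axis=0 (YZ plane), |mask|=10  ⇒  voxels=50
  2. axis=1 (XZ plane), |mask|=22  ⇒  voxels=43

remaining voxels: 43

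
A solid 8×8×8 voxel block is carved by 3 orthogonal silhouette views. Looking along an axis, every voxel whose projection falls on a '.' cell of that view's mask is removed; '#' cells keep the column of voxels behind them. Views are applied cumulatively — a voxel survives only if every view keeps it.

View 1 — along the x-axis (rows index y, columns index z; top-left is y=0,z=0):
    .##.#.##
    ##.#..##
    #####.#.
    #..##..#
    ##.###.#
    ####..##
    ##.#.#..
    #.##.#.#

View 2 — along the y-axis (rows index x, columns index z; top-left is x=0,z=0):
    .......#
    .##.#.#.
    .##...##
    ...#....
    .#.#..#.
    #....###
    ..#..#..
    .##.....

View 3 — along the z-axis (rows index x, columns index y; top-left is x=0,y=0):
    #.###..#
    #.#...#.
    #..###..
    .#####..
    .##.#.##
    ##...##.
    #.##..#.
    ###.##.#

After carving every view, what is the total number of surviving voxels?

62 voxels

full grid |V| = 512
carve view 1 (along x, YZ-mask fill 41/64): 328 voxels remain
carve view 2 (along y, XZ-mask fill 21/64): 105 voxels remain
carve view 3 (along z, XY-mask fill 36/64): 62 voxels remain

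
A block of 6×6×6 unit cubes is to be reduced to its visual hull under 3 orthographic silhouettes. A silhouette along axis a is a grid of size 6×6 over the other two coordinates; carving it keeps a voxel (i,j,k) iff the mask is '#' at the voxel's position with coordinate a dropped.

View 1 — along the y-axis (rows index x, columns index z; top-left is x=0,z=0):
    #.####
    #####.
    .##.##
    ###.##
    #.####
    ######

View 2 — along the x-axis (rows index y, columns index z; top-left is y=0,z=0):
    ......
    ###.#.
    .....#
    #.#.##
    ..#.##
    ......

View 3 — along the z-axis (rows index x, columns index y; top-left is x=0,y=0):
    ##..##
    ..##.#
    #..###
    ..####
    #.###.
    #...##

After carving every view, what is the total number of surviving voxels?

before carving: 216 voxels (6×6×6)
  1. axis=1 (XZ plane), |mask|=30  ⇒  voxels=180
  2. axis=0 (YZ plane), |mask|=12  ⇒  voxels=65
  3. axis=2 (XY plane), |mask|=22  ⇒  voxels=34

|visual hull| = 34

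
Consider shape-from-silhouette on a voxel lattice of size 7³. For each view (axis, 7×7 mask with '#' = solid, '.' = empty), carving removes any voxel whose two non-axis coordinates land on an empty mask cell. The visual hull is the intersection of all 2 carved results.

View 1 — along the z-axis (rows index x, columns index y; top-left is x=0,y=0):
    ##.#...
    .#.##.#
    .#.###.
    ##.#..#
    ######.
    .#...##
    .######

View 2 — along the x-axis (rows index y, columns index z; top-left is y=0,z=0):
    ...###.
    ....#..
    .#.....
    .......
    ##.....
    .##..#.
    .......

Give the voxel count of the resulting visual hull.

|visual hull| = 38

full grid |V| = 343
step 1: project along z, AND mask (30/49) → |grid| = 210
step 2: project along x, AND mask (10/49) → |grid| = 38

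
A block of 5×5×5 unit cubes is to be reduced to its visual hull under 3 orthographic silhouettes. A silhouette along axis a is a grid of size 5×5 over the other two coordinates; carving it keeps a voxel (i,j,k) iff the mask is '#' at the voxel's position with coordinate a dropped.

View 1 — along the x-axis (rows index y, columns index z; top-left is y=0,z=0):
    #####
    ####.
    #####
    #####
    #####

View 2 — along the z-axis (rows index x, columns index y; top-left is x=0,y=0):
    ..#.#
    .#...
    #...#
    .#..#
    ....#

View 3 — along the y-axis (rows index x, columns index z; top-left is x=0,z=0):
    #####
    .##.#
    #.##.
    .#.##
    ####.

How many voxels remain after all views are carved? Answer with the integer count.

27 voxels

start: 5×5×5 = 125 voxels
after view 1 [x-axis, 24 of 25 cells solid] → remaining = 120
after view 2 [z-axis, 8 of 25 cells solid] → remaining = 38
after view 3 [y-axis, 18 of 25 cells solid] → remaining = 27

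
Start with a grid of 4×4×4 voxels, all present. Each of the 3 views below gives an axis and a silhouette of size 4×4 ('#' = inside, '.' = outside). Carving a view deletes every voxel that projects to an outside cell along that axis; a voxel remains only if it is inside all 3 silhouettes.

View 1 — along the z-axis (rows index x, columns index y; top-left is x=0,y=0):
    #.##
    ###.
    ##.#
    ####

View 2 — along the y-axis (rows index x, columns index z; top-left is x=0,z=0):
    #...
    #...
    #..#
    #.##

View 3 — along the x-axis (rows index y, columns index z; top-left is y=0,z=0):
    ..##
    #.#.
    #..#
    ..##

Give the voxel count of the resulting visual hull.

start: 4×4×4 = 64 voxels
after view 1 [z-axis, 13 of 16 cells solid] → remaining = 52
after view 2 [y-axis, 7 of 16 cells solid] → remaining = 24
after view 3 [x-axis, 8 of 16 cells solid] → remaining = 14

voxel count = 14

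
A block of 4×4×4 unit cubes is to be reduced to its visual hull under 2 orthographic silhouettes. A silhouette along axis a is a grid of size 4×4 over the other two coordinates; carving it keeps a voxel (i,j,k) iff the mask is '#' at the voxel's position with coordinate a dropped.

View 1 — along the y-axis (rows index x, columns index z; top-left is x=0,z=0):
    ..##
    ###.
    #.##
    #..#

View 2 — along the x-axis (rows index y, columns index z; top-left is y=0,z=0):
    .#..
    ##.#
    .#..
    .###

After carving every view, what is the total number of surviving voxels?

before carving: 64 voxels (4×4×4)
V1 y: intersect with XZ mask (10 set) -- 40 left
V2 x: intersect with YZ mask (8 set) -- 16 left

remaining voxels: 16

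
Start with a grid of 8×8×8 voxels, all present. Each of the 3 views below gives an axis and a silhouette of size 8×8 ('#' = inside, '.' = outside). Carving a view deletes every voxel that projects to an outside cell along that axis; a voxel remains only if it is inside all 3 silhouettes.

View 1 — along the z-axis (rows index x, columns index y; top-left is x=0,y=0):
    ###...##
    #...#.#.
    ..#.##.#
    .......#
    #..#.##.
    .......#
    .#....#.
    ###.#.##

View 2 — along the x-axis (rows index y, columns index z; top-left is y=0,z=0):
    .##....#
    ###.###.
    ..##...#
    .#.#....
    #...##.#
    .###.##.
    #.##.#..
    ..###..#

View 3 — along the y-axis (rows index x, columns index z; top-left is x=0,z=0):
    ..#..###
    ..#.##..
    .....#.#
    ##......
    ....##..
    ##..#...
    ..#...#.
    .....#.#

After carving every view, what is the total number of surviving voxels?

34 voxels

initial block: 8^3 = 512
step 1: project along z, AND mask (26/64) → |grid| = 208
step 2: project along x, AND mask (31/64) → |grid| = 103
step 3: project along y, AND mask (20/64) → |grid| = 34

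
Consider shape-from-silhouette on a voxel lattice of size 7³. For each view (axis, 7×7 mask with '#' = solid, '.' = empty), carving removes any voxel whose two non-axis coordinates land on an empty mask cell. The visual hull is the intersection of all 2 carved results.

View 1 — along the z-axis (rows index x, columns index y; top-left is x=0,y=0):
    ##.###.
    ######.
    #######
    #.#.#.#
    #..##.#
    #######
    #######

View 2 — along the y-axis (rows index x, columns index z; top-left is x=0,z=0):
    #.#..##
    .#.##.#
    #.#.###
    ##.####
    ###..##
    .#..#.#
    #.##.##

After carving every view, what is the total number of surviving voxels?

initial block: 7^3 = 343
[1] z-view keeps 40 columns → grid now 280
[2] y-view keeps 32 columns → grid now 179

179 voxels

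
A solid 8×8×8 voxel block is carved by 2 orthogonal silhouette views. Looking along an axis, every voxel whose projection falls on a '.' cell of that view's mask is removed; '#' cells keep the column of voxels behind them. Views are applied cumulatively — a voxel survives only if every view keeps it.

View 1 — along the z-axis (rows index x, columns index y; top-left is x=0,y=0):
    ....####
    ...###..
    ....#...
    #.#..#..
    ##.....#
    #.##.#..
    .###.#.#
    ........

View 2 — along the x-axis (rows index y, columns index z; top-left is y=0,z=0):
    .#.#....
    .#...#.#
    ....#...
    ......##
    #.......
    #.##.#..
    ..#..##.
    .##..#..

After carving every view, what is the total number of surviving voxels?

remaining voxels: 56

full grid |V| = 512
  1. axis=2 (XY plane), |mask|=23  ⇒  voxels=184
  2. axis=0 (YZ plane), |mask|=19  ⇒  voxels=56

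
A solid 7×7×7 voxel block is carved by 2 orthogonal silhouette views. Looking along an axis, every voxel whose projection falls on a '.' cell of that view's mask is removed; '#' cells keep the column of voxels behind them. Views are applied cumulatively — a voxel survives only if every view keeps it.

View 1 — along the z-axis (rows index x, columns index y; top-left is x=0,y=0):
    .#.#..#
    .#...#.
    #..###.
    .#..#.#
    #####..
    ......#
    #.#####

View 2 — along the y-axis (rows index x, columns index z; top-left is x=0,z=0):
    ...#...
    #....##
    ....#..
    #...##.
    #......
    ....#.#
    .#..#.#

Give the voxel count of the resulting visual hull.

start: 7×7×7 = 343 voxels
  1. axis=2 (XY plane), |mask|=24  ⇒  voxels=168
  2. axis=1 (XZ plane), |mask|=14  ⇒  voxels=47

voxel count = 47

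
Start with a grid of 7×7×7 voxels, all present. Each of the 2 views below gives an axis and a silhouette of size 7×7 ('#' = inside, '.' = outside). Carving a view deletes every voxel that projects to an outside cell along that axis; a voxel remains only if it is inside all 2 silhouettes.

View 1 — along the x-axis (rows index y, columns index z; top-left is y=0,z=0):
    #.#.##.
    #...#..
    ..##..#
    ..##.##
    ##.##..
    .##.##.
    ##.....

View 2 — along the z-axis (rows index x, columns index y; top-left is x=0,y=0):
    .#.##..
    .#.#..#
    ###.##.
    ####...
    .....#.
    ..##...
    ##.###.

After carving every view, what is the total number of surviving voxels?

77 voxels

start: 7×7×7 = 343 voxels
carve view 1 (along x, YZ-mask fill 23/49): 161 voxels remain
carve view 2 (along z, XY-mask fill 23/49): 77 voxels remain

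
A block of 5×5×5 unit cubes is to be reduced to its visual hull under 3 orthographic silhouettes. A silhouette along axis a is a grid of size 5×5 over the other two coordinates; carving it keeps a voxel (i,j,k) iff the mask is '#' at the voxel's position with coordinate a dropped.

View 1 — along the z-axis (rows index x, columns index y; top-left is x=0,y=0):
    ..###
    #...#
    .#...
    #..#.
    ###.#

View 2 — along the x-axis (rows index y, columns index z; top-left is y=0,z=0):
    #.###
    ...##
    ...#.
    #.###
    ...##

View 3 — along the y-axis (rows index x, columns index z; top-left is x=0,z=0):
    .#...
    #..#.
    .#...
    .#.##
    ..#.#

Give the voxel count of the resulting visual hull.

initial block: 5^3 = 125
after view 1 [z-axis, 12 of 25 cells solid] → remaining = 60
after view 2 [x-axis, 13 of 25 cells solid] → remaining = 32
after view 3 [y-axis, 9 of 25 cells solid] → remaining = 11

remaining voxels: 11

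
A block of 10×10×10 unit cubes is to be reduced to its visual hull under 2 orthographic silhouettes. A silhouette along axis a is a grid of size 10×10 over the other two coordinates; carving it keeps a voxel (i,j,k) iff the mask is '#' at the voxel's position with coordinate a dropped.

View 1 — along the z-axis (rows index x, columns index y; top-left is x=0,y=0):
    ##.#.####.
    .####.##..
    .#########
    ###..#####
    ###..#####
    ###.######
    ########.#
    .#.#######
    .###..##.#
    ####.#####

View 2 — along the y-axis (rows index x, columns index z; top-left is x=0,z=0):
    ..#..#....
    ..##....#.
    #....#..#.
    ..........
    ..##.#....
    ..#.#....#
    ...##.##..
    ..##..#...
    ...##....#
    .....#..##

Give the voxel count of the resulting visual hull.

start: 10×10×10 = 1000 voxels
carve view 1 (along z, XY-mask fill 79/100): 790 voxels remain
carve view 2 (along y, XZ-mask fill 27/100): 215 voxels remain

|visual hull| = 215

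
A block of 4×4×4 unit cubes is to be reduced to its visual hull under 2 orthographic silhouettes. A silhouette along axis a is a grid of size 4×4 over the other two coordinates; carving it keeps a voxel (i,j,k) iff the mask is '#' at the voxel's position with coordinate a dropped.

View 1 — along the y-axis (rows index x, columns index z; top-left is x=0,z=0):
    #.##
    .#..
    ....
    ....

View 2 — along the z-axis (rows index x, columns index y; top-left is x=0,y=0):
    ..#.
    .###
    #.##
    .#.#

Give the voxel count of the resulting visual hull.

start: 4×4×4 = 64 voxels
carve view 1 (along y, XZ-mask fill 4/16): 16 voxels remain
carve view 2 (along z, XY-mask fill 9/16): 6 voxels remain

remaining voxels: 6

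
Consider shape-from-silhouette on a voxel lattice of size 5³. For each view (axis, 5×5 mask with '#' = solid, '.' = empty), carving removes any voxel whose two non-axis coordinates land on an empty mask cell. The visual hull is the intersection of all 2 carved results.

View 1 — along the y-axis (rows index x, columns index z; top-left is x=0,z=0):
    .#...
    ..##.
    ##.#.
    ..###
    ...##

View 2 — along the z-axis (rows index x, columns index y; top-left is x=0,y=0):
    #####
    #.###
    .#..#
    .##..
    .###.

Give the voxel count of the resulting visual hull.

31 voxels

initial block: 5^3 = 125
carve view 1 (along y, XZ-mask fill 11/25): 55 voxels remain
carve view 2 (along z, XY-mask fill 16/25): 31 voxels remain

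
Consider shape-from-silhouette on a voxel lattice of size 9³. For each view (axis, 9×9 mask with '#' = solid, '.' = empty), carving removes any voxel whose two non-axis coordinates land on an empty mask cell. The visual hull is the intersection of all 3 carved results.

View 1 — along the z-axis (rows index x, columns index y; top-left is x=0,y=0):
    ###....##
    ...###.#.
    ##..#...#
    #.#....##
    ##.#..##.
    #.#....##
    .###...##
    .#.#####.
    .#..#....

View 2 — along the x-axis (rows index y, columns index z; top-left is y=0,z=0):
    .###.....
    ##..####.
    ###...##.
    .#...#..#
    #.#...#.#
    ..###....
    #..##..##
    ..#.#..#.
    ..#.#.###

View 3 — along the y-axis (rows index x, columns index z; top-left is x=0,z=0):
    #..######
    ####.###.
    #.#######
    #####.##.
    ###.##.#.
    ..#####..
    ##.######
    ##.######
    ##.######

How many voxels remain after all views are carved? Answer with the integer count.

128 voxels

start: 9×9×9 = 729 voxels
V1 z: intersect with XY mask (39 set) -- 351 left
V2 x: intersect with YZ mask (37 set) -- 161 left
V3 y: intersect with XZ mask (64 set) -- 128 left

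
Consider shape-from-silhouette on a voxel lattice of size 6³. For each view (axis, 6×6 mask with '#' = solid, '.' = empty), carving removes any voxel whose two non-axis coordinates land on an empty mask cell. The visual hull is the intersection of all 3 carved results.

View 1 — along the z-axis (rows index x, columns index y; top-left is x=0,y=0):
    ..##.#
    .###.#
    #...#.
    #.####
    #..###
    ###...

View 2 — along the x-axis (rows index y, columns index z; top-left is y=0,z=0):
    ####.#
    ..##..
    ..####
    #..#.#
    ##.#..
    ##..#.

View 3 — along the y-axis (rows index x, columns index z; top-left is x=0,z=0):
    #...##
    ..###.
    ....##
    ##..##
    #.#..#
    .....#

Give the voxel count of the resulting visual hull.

35 voxels

initial block: 6^3 = 216
step 1: project along z, AND mask (21/36) → |grid| = 126
step 2: project along x, AND mask (20/36) → |grid| = 73
step 3: project along y, AND mask (16/36) → |grid| = 35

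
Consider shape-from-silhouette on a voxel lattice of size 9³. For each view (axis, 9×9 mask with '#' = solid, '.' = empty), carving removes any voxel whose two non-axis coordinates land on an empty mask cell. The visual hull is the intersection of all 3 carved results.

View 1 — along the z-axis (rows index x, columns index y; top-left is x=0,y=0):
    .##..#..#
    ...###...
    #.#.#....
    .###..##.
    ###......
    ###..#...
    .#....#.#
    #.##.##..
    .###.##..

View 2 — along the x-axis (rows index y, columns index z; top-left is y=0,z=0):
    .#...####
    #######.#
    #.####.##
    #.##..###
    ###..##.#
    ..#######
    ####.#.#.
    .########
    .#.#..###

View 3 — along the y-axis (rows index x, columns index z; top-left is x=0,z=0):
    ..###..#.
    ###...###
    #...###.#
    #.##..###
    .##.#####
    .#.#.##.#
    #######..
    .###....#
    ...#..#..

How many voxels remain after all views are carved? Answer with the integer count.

before carving: 729 voxels (9×9×9)
carve view 1 (along z, XY-mask fill 35/81): 315 voxels remain
carve view 2 (along x, YZ-mask fill 58/81): 230 voxels remain
carve view 3 (along y, XZ-mask fill 46/81): 132 voxels remain

132 voxels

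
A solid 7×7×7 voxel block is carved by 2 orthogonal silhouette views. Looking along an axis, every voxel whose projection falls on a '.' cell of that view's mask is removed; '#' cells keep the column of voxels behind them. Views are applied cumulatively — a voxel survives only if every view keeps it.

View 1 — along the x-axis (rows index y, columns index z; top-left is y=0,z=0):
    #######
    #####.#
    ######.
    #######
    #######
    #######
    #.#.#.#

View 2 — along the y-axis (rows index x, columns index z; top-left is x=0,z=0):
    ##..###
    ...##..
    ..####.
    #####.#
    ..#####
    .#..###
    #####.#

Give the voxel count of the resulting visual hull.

initial block: 7^3 = 343
V1 x: intersect with YZ mask (44 set) -- 308 left
V2 y: intersect with XZ mask (32 set) -- 202 left

202 voxels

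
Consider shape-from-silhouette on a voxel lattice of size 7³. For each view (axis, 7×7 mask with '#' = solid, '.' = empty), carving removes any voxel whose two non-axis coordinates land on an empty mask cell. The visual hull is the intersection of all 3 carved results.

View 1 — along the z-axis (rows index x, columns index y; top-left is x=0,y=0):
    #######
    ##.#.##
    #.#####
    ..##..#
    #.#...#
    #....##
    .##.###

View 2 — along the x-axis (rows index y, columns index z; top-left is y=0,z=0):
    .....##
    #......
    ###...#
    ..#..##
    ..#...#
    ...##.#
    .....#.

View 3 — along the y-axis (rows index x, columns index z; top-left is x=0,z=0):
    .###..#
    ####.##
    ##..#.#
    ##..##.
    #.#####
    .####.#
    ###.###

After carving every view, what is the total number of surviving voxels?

|visual hull| = 51

start: 7×7×7 = 343 voxels
  1. axis=2 (XY plane), |mask|=32  ⇒  voxels=224
  2. axis=0 (YZ plane), |mask|=16  ⇒  voxels=73
  3. axis=1 (XZ plane), |mask|=35  ⇒  voxels=51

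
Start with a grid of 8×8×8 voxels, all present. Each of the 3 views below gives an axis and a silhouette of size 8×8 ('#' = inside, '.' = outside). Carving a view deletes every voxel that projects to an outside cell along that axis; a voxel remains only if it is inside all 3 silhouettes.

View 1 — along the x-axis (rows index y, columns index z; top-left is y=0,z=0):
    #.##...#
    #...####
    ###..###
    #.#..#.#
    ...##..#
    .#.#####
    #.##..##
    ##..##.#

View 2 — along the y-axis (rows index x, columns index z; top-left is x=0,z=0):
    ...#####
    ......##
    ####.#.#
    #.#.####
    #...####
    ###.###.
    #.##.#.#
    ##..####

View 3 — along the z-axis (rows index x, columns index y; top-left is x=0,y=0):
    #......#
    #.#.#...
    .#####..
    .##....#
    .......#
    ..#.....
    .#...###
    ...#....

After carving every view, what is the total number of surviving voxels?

voxel count = 66

initial block: 8^3 = 512
after view 1 [x-axis, 38 of 64 cells solid] → remaining = 304
after view 2 [y-axis, 41 of 64 cells solid] → remaining = 208
after view 3 [z-axis, 20 of 64 cells solid] → remaining = 66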